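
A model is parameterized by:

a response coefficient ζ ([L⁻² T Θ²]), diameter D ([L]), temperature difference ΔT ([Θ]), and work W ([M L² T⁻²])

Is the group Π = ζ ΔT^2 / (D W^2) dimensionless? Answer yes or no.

no

Sum the exponent of each base dimension across the product:
  M: [ζ]_M − [D]_M + 2·[ΔT]_M − 2·[W]_M = (0) − (0) + 2·(0) − 2·(1) = -2
  L: [ζ]_L − [D]_L + 2·[ΔT]_L − 2·[W]_L = (-2) − (1) + 2·(0) − 2·(2) = -7
  T: [ζ]_T − [D]_T + 2·[ΔT]_T − 2·[W]_T = (1) − (0) + 2·(0) − 2·(-2) = 5
  Θ: [ζ]_Θ − [D]_Θ + 2·[ΔT]_Θ − 2·[W]_Θ = (2) − (0) + 2·(1) − 2·(0) = 4
Net dimensions [M⁻² L⁻⁷ T⁵ Θ⁴] ≠ [1] — not dimensionless.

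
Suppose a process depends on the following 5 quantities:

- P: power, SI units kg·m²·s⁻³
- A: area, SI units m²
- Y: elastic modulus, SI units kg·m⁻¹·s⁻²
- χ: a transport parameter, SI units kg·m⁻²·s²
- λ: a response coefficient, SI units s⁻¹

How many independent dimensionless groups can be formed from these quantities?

There are 5 variables and 3 base dimensions (M, L, T).
The dimension matrix has rank 3.
Independent dimensionless groups: 5 − 3 = 2.

2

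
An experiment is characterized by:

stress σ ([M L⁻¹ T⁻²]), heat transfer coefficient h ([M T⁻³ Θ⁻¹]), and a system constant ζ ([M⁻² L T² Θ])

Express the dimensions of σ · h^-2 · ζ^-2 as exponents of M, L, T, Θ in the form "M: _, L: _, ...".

Collect each base-dimension exponent across the product:
  M: (1) − 2·(1) − 2·(-2) = 3
  L: (-1) − 2·(0) − 2·(1) = -3
  T: (-2) − 2·(-3) − 2·(2) = 0
  Θ: (0) − 2·(-1) − 2·(1) = 0
So the dimensions are [M³ L⁻³].

M: 3, L: -3, T: 0, Θ: 0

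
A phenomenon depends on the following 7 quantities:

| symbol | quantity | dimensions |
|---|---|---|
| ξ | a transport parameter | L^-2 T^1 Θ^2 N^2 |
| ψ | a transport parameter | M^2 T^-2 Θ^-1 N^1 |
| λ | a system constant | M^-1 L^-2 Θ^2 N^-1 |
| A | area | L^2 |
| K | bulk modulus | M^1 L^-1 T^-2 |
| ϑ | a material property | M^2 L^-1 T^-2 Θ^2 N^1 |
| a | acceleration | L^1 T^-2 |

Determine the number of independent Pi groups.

2

There are 7 variables and 5 base dimensions (M, L, T, Θ, N).
The dimension matrix has rank 5.
Independent dimensionless groups: 7 − 5 = 2.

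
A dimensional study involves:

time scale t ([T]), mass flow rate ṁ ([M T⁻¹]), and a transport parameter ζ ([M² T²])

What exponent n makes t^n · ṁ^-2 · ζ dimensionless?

Balance the T exponent: (1)·n from t, plus −2·(-1) + (2) = 4 from the rest, must sum to zero.
n + 4 = 0, so n = -4.

-4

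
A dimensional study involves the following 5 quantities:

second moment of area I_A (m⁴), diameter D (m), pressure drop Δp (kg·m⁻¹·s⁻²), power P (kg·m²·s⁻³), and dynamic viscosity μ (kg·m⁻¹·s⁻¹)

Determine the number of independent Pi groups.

2

There are 5 variables and 3 base dimensions (M, L, T).
The dimension matrix has rank 3.
Independent dimensionless groups: 5 − 3 = 2.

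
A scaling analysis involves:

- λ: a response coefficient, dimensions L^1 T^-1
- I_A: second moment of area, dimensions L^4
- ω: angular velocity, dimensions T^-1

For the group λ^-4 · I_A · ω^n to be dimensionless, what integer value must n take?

Balance the T exponent: (-1)·n from ω, plus −4·(-1) + (0) = 4 from the rest, must sum to zero.
−n + 4 = 0, so n = 4.

4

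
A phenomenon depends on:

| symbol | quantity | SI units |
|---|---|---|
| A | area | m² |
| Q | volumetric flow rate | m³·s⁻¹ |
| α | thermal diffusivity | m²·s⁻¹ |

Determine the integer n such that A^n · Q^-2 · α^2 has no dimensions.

1

Balance the L exponent: (2)·n from A, plus −2·(3) + 2·(2) = -2 from the rest, must sum to zero.
2n − 2 = 0, so n = 1.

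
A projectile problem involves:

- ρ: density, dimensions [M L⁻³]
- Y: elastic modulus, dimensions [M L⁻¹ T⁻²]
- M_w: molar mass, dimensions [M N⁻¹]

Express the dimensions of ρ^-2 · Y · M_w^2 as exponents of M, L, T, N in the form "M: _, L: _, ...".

Collect each base-dimension exponent across the product:
  M: −2·(1) + (1) + 2·(1) = 1
  L: −2·(-3) + (-1) + 2·(0) = 5
  T: −2·(0) + (-2) + 2·(0) = -2
  N: −2·(0) + (0) + 2·(-1) = -2
So the dimensions are [M L⁵ T⁻² N⁻²].

M: 1, L: 5, T: -2, N: -2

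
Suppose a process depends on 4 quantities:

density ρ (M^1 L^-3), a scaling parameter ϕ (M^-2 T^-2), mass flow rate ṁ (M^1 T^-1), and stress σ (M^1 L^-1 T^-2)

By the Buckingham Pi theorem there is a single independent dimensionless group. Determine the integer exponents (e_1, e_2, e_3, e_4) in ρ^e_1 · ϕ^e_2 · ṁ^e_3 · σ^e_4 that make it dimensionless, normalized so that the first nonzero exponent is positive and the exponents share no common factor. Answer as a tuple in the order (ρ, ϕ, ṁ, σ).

M: e_1·(1) + e_2·(-2) + e_3·(1) + e_4·(1) = 0
L: e_1·(-3) + e_2·(0) + e_3·(0) + e_4·(-1) = 0
T: e_1·(0) + e_2·(-2) + e_3·(-1) + e_4·(-2) = 0
Solving this homogeneous linear system for the smallest-integer solution (first nonzero entry positive) gives (1, 1, 4, -3).

(1, 1, 4, -3)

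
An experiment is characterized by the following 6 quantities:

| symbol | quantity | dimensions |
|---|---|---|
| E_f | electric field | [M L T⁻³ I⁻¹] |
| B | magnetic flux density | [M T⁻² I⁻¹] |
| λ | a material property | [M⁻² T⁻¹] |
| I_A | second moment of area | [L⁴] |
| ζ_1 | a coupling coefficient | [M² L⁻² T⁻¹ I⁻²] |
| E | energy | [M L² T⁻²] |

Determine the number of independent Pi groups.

2

There are 6 variables and 4 base dimensions (M, L, T, I).
The dimension matrix has rank 4.
Independent dimensionless groups: 6 − 4 = 2.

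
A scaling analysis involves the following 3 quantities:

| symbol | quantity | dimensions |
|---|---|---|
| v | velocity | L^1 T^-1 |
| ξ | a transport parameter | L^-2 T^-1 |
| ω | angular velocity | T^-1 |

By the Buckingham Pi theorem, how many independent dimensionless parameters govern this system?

1

There are 3 variables and 2 base dimensions (L, T).
The dimension matrix has rank 2.
Independent dimensionless groups: 3 − 2 = 1.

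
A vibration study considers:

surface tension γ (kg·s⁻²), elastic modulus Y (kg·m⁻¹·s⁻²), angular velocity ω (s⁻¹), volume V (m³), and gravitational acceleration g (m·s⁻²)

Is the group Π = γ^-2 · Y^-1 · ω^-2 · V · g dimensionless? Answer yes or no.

no

Sum the exponent of each base dimension across the product:
  M: −2·[γ]_M − [Y]_M − 2·[ω]_M + [V]_M + [g]_M = −2·(1) − (1) − 2·(0) + (0) + (0) = -3
  L: −2·[γ]_L − [Y]_L − 2·[ω]_L + [V]_L + [g]_L = −2·(0) − (-1) − 2·(0) + (3) + (1) = 5
  T: −2·[γ]_T − [Y]_T − 2·[ω]_T + [V]_T + [g]_T = −2·(-2) − (-2) − 2·(-1) + (0) + (-2) = 6
Net dimensions [M⁻³ L⁵ T⁶] ≠ [1] — not dimensionless.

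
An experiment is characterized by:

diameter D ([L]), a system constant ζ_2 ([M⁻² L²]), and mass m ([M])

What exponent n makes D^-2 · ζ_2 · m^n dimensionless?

2

Balance the M exponent: (1)·n from m, plus −2·(0) + (-2) = -2 from the rest, must sum to zero.
n − 2 = 0, so n = 2.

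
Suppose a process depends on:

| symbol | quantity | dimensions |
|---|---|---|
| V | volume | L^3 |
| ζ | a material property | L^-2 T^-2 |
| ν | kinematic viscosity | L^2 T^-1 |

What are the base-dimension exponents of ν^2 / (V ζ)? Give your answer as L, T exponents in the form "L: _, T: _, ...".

L: 3, T: 0

Collect each base-dimension exponent across the product:
  L: −(3) − (-2) + 2·(2) = 3
  T: −(0) − (-2) + 2·(-1) = 0
So the dimensions are [L³].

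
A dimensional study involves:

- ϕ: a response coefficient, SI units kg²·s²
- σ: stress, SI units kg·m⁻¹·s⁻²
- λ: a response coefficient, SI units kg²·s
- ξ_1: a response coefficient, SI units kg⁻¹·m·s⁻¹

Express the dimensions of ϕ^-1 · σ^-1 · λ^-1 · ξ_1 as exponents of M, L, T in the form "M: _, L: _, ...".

Collect each base-dimension exponent across the product:
  M: −(2) − (1) − (2) + (-1) = -6
  L: −(0) − (-1) − (0) + (1) = 2
  T: −(2) − (-2) − (1) + (-1) = -2
So the dimensions are [M⁻⁶ L² T⁻²].

M: -6, L: 2, T: -2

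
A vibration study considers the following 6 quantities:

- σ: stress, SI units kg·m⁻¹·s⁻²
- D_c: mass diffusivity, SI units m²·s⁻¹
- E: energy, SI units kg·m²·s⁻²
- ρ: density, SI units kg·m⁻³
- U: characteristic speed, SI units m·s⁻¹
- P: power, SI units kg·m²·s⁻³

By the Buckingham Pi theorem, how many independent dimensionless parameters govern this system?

3

There are 6 variables and 3 base dimensions (M, L, T).
The dimension matrix has rank 3.
Independent dimensionless groups: 6 − 3 = 3.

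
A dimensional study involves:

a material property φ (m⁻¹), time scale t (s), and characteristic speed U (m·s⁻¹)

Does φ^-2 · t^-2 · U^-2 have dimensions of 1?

Sum the exponent of each base dimension across the product:
  L: −2·[φ]_L − 2·[t]_L − 2·[U]_L = −2·(-1) − 2·(0) − 2·(1) = 0
  T: −2·[φ]_T − 2·[t]_T − 2·[U]_T = −2·(0) − 2·(1) − 2·(-1) = 0
All base exponents vanish — dimensionless.

yes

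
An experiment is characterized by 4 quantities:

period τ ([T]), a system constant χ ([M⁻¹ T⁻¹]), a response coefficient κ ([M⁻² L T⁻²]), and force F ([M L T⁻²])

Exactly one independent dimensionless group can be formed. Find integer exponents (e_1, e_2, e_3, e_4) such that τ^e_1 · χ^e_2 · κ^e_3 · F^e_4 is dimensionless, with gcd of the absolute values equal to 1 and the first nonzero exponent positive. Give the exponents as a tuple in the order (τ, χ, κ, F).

(3, 3, -1, 1)

M: e_1·(0) + e_2·(-1) + e_3·(-2) + e_4·(1) = 0
L: e_1·(0) + e_2·(0) + e_3·(1) + e_4·(1) = 0
T: e_1·(1) + e_2·(-1) + e_3·(-2) + e_4·(-2) = 0
Solving this homogeneous linear system for the smallest-integer solution (first nonzero entry positive) gives (3, 3, -1, 1).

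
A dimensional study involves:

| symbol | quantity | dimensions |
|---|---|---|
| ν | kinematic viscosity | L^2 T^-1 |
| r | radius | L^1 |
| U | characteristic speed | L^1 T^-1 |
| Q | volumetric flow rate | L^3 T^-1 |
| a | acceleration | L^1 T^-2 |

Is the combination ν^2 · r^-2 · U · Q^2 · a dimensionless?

Sum the exponent of each base dimension across the product:
  L: 2·[ν]_L − 2·[r]_L + [U]_L + 2·[Q]_L + [a]_L = 2·(2) − 2·(1) + (1) + 2·(3) + (1) = 10
  T: 2·[ν]_T − 2·[r]_T + [U]_T + 2·[Q]_T + [a]_T = 2·(-1) − 2·(0) + (-1) + 2·(-1) + (-2) = -7
Net dimensions [L¹⁰ T⁻⁷] ≠ [1] — not dimensionless.

no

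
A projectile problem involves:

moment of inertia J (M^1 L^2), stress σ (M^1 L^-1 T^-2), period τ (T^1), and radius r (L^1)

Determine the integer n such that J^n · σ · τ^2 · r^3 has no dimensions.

-1

Balance the M exponent: (1)·n from J, plus (1) + 2·(0) + 3·(0) = 1 from the rest, must sum to zero.
n + 1 = 0, so n = -1.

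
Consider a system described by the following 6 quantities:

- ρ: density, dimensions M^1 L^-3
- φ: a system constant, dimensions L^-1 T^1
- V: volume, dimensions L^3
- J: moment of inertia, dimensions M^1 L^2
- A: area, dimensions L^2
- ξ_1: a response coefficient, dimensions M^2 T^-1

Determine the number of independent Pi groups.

There are 6 variables and 3 base dimensions (M, L, T).
The dimension matrix has rank 3.
Independent dimensionless groups: 6 − 3 = 3.

3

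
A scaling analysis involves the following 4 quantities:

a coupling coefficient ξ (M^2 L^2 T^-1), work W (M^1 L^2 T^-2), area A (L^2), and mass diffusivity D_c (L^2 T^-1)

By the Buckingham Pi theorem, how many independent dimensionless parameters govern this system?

1

There are 4 variables and 3 base dimensions (M, L, T).
The dimension matrix has rank 3.
Independent dimensionless groups: 4 − 3 = 1.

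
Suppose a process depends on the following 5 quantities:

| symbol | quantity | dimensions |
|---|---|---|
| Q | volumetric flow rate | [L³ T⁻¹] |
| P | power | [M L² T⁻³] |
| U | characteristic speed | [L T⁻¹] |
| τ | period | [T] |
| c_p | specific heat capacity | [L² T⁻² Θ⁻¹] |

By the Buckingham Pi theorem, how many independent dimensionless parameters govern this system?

1

There are 5 variables and 4 base dimensions (M, L, T, Θ).
The dimension matrix has rank 4.
Independent dimensionless groups: 5 − 4 = 1.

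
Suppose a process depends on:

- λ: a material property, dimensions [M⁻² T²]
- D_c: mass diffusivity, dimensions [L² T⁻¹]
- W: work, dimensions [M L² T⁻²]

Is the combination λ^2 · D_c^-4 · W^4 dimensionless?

yes

Sum the exponent of each base dimension across the product:
  M: 2·[λ]_M − 4·[D_c]_M + 4·[W]_M = 2·(-2) − 4·(0) + 4·(1) = 0
  L: 2·[λ]_L − 4·[D_c]_L + 4·[W]_L = 2·(0) − 4·(2) + 4·(2) = 0
  T: 2·[λ]_T − 4·[D_c]_T + 4·[W]_T = 2·(2) − 4·(-1) + 4·(-2) = 0
All base exponents vanish — dimensionless.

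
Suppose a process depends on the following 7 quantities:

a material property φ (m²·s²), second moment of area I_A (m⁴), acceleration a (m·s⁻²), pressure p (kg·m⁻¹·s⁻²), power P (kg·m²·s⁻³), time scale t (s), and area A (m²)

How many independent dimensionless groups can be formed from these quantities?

4

There are 7 variables and 3 base dimensions (M, L, T).
The dimension matrix has rank 3.
Independent dimensionless groups: 7 − 3 = 4.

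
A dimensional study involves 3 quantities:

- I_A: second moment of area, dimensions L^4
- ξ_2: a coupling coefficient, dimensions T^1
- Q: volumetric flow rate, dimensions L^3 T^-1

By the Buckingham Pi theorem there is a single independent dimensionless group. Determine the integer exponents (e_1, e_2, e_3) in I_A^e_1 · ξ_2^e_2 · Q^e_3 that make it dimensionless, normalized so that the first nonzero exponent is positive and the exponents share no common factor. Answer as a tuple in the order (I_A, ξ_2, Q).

L: e_1·(4) + e_2·(0) + e_3·(3) = 0
T: e_1·(0) + e_2·(1) + e_3·(-1) = 0
Solving this homogeneous linear system for the smallest-integer solution (first nonzero entry positive) gives (3, -4, -4).

(3, -4, -4)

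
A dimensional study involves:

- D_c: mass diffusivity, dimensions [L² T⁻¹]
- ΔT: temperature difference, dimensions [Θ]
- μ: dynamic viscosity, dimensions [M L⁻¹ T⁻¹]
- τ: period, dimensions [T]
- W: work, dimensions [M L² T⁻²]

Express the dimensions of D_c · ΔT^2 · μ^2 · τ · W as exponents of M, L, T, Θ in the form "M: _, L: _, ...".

Collect each base-dimension exponent across the product:
  M: (0) + 2·(0) + 2·(1) + (0) + (1) = 3
  L: (2) + 2·(0) + 2·(-1) + (0) + (2) = 2
  T: (-1) + 2·(0) + 2·(-1) + (1) + (-2) = -4
  Θ: (0) + 2·(1) + 2·(0) + (0) + (0) = 2
So the dimensions are [M³ L² T⁻⁴ Θ²].

M: 3, L: 2, T: -4, Θ: 2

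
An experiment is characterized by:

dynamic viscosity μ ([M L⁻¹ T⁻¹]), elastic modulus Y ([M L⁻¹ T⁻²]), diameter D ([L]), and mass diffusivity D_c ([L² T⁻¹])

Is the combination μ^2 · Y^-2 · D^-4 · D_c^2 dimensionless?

Sum the exponent of each base dimension across the product:
  M: 2·[μ]_M − 2·[Y]_M − 4·[D]_M + 2·[D_c]_M = 2·(1) − 2·(1) − 4·(0) + 2·(0) = 0
  L: 2·[μ]_L − 2·[Y]_L − 4·[D]_L + 2·[D_c]_L = 2·(-1) − 2·(-1) − 4·(1) + 2·(2) = 0
  T: 2·[μ]_T − 2·[Y]_T − 4·[D]_T + 2·[D_c]_T = 2·(-1) − 2·(-2) − 4·(0) + 2·(-1) = 0
All base exponents vanish — dimensionless.

yes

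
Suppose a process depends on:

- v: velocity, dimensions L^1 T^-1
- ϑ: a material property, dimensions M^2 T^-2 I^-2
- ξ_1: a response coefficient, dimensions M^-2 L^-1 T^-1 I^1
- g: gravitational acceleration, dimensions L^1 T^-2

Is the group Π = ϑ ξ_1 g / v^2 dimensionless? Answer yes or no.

Sum the exponent of each base dimension across the product:
  M: −2·[v]_M + [ϑ]_M + [ξ_1]_M + [g]_M = −2·(0) + (2) + (-2) + (0) = 0
  L: −2·[v]_L + [ϑ]_L + [ξ_1]_L + [g]_L = −2·(1) + (0) + (-1) + (1) = -2
  T: −2·[v]_T + [ϑ]_T + [ξ_1]_T + [g]_T = −2·(-1) + (-2) + (-1) + (-2) = -3
  I: −2·[v]_I + [ϑ]_I + [ξ_1]_I + [g]_I = −2·(0) + (-2) + (1) + (0) = -1
Net dimensions [L⁻² T⁻³ I⁻¹] ≠ [1] — not dimensionless.

no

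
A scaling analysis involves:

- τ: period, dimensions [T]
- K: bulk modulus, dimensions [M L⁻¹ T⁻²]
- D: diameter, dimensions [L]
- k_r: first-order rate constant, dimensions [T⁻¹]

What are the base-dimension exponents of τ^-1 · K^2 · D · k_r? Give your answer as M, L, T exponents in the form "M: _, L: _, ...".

M: 2, L: -1, T: -6

Collect each base-dimension exponent across the product:
  M: −(0) + 2·(1) + (0) + (0) = 2
  L: −(0) + 2·(-1) + (1) + (0) = -1
  T: −(1) + 2·(-2) + (0) + (-1) = -6
So the dimensions are [M² L⁻¹ T⁻⁶].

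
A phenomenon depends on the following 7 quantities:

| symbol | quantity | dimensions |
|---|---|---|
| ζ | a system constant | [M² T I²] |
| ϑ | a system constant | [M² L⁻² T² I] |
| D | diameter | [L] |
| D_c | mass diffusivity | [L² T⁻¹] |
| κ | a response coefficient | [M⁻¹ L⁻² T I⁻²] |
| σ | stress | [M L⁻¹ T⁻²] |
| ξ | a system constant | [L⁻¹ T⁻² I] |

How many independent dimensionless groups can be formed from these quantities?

3

There are 7 variables and 4 base dimensions (M, L, T, I).
The dimension matrix has rank 4.
Independent dimensionless groups: 7 − 4 = 3.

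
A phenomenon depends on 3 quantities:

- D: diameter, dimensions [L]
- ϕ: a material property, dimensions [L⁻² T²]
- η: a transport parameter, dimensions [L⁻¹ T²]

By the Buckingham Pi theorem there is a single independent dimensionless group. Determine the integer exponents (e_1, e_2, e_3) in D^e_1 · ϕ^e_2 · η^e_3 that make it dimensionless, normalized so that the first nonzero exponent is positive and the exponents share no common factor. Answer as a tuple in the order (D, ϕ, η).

L: e_1·(1) + e_2·(-2) + e_3·(-1) = 0
T: e_1·(0) + e_2·(2) + e_3·(2) = 0
Solving this homogeneous linear system for the smallest-integer solution (first nonzero entry positive) gives (1, 1, -1).

(1, 1, -1)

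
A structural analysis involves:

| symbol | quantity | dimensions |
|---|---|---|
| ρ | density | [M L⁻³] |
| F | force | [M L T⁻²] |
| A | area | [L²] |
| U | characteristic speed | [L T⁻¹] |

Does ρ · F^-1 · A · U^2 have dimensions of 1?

Sum the exponent of each base dimension across the product:
  M: [ρ]_M − [F]_M + [A]_M + 2·[U]_M = (1) − (1) + (0) + 2·(0) = 0
  L: [ρ]_L − [F]_L + [A]_L + 2·[U]_L = (-3) − (1) + (2) + 2·(1) = 0
  T: [ρ]_T − [F]_T + [A]_T + 2·[U]_T = (0) − (-2) + (0) + 2·(-1) = 0
All base exponents vanish — dimensionless.

yes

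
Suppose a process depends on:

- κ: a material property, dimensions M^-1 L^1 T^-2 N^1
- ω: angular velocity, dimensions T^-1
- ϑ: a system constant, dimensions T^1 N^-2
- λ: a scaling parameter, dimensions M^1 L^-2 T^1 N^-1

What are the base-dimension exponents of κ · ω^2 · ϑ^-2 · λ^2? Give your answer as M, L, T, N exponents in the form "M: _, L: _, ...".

M: 1, L: -3, T: -4, N: 3

Collect each base-dimension exponent across the product:
  M: (-1) + 2·(0) − 2·(0) + 2·(1) = 1
  L: (1) + 2·(0) − 2·(0) + 2·(-2) = -3
  T: (-2) + 2·(-1) − 2·(1) + 2·(1) = -4
  N: (1) + 2·(0) − 2·(-2) + 2·(-1) = 3
So the dimensions are [M L⁻³ T⁻⁴ N³].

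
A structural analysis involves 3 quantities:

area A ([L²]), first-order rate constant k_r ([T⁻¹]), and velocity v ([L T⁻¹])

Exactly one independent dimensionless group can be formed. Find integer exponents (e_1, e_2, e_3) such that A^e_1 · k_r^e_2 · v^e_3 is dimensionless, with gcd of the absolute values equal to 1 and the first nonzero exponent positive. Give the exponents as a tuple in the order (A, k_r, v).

(1, 2, -2)

L: e_1·(2) + e_2·(0) + e_3·(1) = 0
T: e_1·(0) + e_2·(-1) + e_3·(-1) = 0
Solving this homogeneous linear system for the smallest-integer solution (first nonzero entry positive) gives (1, 2, -2).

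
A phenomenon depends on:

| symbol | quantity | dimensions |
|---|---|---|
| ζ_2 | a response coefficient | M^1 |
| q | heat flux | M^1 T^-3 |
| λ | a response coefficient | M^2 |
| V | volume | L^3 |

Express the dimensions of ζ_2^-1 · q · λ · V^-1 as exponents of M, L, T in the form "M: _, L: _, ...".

M: 2, L: -3, T: -3

Collect each base-dimension exponent across the product:
  M: −(1) + (1) + (2) − (0) = 2
  L: −(0) + (0) + (0) − (3) = -3
  T: −(0) + (-3) + (0) − (0) = -3
So the dimensions are [M² L⁻³ T⁻³].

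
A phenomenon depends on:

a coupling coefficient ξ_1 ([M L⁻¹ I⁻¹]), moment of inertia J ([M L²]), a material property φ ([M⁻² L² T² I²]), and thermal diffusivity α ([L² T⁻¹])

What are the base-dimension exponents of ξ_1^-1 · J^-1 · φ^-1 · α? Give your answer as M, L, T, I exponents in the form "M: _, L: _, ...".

Collect each base-dimension exponent across the product:
  M: −(1) − (1) − (-2) + (0) = 0
  L: −(-1) − (2) − (2) + (2) = -1
  T: −(0) − (0) − (2) + (-1) = -3
  I: −(-1) − (0) − (2) + (0) = -1
So the dimensions are [L⁻¹ T⁻³ I⁻¹].

M: 0, L: -1, T: -3, I: -1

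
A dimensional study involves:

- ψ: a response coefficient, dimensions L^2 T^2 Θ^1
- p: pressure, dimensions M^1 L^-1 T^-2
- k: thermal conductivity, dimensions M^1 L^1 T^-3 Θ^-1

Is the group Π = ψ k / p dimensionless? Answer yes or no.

Sum the exponent of each base dimension across the product:
  M: [ψ]_M − [p]_M + [k]_M = (0) − (1) + (1) = 0
  L: [ψ]_L − [p]_L + [k]_L = (2) − (-1) + (1) = 4
  T: [ψ]_T − [p]_T + [k]_T = (2) − (-2) + (-3) = 1
  Θ: [ψ]_Θ − [p]_Θ + [k]_Θ = (1) − (0) + (-1) = 0
Net dimensions [L⁴ T] ≠ [1] — not dimensionless.

no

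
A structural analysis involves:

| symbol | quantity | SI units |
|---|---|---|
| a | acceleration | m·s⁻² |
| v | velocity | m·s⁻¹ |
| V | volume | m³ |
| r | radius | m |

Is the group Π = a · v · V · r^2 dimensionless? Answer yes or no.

no

Sum the exponent of each base dimension across the product:
  L: [a]_L + [v]_L + [V]_L + 2·[r]_L = (1) + (1) + (3) + 2·(1) = 7
  T: [a]_T + [v]_T + [V]_T + 2·[r]_T = (-2) + (-1) + (0) + 2·(0) = -3
Net dimensions [L⁷ T⁻³] ≠ [1] — not dimensionless.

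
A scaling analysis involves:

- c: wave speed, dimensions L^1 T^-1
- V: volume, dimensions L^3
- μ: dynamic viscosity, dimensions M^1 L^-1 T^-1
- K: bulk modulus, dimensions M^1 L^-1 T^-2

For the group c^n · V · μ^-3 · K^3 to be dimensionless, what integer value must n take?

-3

Balance the L exponent: (1)·n from c, plus (3) − 3·(-1) + 3·(-1) = 3 from the rest, must sum to zero.
n + 3 = 0, so n = -3.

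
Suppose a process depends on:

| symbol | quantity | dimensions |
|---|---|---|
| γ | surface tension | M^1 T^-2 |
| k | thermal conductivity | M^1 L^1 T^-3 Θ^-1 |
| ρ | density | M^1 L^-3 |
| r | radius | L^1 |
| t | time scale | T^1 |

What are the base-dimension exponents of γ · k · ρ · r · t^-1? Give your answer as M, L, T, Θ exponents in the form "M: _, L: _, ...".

Collect each base-dimension exponent across the product:
  M: (1) + (1) + (1) + (0) − (0) = 3
  L: (0) + (1) + (-3) + (1) − (0) = -1
  T: (-2) + (-3) + (0) + (0) − (1) = -6
  Θ: (0) + (-1) + (0) + (0) − (0) = -1
So the dimensions are [M³ L⁻¹ T⁻⁶ Θ⁻¹].

M: 3, L: -1, T: -6, Θ: -1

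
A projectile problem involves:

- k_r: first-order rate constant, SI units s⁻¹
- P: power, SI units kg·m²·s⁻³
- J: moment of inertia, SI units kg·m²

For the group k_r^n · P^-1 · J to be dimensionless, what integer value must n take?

Balance the T exponent: (-1)·n from k_r, plus −(-3) + (0) = 3 from the rest, must sum to zero.
−n + 3 = 0, so n = 3.

3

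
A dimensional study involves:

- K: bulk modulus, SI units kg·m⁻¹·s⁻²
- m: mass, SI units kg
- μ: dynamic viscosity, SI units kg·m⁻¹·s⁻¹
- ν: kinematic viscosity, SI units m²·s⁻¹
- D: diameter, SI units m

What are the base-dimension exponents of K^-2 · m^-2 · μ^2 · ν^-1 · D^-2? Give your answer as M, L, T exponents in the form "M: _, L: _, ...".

M: -2, L: -4, T: 3

Collect each base-dimension exponent across the product:
  M: −2·(1) − 2·(1) + 2·(1) − (0) − 2·(0) = -2
  L: −2·(-1) − 2·(0) + 2·(-1) − (2) − 2·(1) = -4
  T: −2·(-2) − 2·(0) + 2·(-1) − (-1) − 2·(0) = 3
So the dimensions are [M⁻² L⁻⁴ T³].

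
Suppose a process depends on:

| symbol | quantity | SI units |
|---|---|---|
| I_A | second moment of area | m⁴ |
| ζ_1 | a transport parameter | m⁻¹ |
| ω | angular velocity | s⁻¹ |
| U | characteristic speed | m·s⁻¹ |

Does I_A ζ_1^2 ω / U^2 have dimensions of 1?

no

Sum the exponent of each base dimension across the product:
  L: [I_A]_L + 2·[ζ_1]_L + [ω]_L − 2·[U]_L = (4) + 2·(-1) + (0) − 2·(1) = 0
  T: [I_A]_T + 2·[ζ_1]_T + [ω]_T − 2·[U]_T = (0) + 2·(0) + (-1) − 2·(-1) = 1
Net dimensions [T] ≠ [1] — not dimensionless.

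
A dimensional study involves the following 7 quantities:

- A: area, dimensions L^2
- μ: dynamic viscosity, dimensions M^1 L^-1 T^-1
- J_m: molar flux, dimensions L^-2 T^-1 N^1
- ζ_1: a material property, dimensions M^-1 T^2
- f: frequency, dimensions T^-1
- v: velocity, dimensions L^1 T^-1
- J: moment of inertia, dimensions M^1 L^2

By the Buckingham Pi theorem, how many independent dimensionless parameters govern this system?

There are 7 variables and 4 base dimensions (M, L, T, N).
The dimension matrix has rank 4.
Independent dimensionless groups: 7 − 4 = 3.

3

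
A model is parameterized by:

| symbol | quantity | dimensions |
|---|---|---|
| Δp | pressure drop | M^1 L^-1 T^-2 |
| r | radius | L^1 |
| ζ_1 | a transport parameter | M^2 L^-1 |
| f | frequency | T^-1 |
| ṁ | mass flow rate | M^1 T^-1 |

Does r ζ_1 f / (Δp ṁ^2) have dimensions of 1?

no

Sum the exponent of each base dimension across the product:
  M: −[Δp]_M + [r]_M + [ζ_1]_M + [f]_M − 2·[ṁ]_M = −(1) + (0) + (2) + (0) − 2·(1) = -1
  L: −[Δp]_L + [r]_L + [ζ_1]_L + [f]_L − 2·[ṁ]_L = −(-1) + (1) + (-1) + (0) − 2·(0) = 1
  T: −[Δp]_T + [r]_T + [ζ_1]_T + [f]_T − 2·[ṁ]_T = −(-2) + (0) + (0) + (-1) − 2·(-1) = 3
Net dimensions [M⁻¹ L T³] ≠ [1] — not dimensionless.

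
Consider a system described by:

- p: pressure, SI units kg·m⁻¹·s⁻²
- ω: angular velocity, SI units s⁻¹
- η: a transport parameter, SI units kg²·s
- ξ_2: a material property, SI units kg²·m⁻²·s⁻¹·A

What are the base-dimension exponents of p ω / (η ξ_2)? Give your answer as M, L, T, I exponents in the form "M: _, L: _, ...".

M: -3, L: 1, T: -3, I: -1

Collect each base-dimension exponent across the product:
  M: (1) + (0) − (2) − (2) = -3
  L: (-1) + (0) − (0) − (-2) = 1
  T: (-2) + (-1) − (1) − (-1) = -3
  I: (0) + (0) − (0) − (1) = -1
So the dimensions are [M⁻³ L T⁻³ I⁻¹].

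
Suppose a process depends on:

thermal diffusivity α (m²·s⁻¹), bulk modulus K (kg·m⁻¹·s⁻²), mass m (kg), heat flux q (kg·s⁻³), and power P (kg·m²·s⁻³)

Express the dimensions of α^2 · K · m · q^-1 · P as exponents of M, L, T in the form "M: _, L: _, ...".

Collect each base-dimension exponent across the product:
  M: 2·(0) + (1) + (1) − (1) + (1) = 2
  L: 2·(2) + (-1) + (0) − (0) + (2) = 5
  T: 2·(-1) + (-2) + (0) − (-3) + (-3) = -4
So the dimensions are [M² L⁵ T⁻⁴].

M: 2, L: 5, T: -4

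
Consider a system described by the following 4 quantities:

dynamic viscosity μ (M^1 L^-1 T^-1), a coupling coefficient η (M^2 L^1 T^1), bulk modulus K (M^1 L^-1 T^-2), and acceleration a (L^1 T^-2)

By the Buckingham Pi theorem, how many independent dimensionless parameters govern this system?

1

There are 4 variables and 3 base dimensions (M, L, T).
The dimension matrix has rank 3.
Independent dimensionless groups: 4 − 3 = 1.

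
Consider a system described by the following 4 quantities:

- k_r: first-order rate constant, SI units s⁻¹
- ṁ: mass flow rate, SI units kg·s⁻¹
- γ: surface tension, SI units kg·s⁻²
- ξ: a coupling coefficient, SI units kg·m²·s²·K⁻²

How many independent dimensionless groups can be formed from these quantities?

1

There are 4 variables and 4 base dimensions (M, L, T, Θ).
The dimension matrix has rank 3 (less than 4: the dimension vectors are linearly dependent).
Independent dimensionless groups: 4 − 3 = 1.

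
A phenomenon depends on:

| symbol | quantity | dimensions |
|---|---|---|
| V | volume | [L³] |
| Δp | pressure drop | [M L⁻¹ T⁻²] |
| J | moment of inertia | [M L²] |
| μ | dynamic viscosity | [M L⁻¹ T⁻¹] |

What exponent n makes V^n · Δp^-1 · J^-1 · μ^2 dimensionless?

1

Balance the L exponent: (3)·n from V, plus −(-1) − (2) + 2·(-1) = -3 from the rest, must sum to zero.
3n − 3 = 0, so n = 1.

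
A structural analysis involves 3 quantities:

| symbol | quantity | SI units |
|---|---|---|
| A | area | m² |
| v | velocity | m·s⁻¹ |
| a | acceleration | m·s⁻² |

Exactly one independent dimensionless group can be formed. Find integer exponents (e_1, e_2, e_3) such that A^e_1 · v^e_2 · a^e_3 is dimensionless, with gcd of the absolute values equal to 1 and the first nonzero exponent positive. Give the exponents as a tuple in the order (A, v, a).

(1, -4, 2)

L: e_1·(2) + e_2·(1) + e_3·(1) = 0
T: e_1·(0) + e_2·(-1) + e_3·(-2) = 0
Solving this homogeneous linear system for the smallest-integer solution (first nonzero entry positive) gives (1, -4, 2).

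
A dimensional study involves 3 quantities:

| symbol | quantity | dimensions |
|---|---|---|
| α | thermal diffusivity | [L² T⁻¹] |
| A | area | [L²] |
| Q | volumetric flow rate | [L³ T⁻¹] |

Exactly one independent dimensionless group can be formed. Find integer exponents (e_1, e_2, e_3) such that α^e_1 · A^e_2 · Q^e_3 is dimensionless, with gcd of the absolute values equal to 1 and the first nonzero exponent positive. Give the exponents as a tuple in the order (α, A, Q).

L: e_1·(2) + e_2·(2) + e_3·(3) = 0
T: e_1·(-1) + e_2·(0) + e_3·(-1) = 0
Solving this homogeneous linear system for the smallest-integer solution (first nonzero entry positive) gives (2, 1, -2).

(2, 1, -2)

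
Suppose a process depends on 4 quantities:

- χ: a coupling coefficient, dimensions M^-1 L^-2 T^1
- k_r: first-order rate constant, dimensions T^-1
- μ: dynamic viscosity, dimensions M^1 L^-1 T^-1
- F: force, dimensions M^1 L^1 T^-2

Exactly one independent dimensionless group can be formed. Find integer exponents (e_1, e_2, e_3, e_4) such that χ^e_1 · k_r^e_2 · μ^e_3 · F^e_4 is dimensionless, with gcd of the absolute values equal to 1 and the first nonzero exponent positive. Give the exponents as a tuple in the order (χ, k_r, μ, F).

(2, -3, -1, 3)

M: e_1·(-1) + e_2·(0) + e_3·(1) + e_4·(1) = 0
L: e_1·(-2) + e_2·(0) + e_3·(-1) + e_4·(1) = 0
T: e_1·(1) + e_2·(-1) + e_3·(-1) + e_4·(-2) = 0
Solving this homogeneous linear system for the smallest-integer solution (first nonzero entry positive) gives (2, -3, -1, 3).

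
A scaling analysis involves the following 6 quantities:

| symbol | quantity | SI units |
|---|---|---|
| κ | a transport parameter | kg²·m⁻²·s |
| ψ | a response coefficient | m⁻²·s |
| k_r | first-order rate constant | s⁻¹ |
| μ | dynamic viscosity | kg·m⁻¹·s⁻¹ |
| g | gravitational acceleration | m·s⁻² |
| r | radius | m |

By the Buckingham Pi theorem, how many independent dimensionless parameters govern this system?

There are 6 variables and 3 base dimensions (M, L, T).
The dimension matrix has rank 3.
Independent dimensionless groups: 6 − 3 = 3.

3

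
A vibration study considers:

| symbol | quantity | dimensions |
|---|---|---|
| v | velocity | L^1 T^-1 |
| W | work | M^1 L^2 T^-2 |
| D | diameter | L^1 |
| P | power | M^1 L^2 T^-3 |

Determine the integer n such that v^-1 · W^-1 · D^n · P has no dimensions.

Balance the L exponent: (1)·n from D, plus −(1) − (2) + (2) = -1 from the rest, must sum to zero.
n − 1 = 0, so n = 1.

1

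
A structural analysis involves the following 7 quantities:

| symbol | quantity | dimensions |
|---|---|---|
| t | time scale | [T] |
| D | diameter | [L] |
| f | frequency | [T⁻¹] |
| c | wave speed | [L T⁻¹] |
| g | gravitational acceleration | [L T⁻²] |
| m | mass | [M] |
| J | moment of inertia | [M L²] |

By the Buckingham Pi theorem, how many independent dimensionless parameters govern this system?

There are 7 variables and 3 base dimensions (M, L, T).
The dimension matrix has rank 3.
Independent dimensionless groups: 7 − 3 = 4.

4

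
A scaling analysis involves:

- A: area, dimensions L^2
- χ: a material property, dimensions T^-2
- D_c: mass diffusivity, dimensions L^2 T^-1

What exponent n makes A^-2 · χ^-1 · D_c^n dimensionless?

2

Balance the L exponent: (2)·n from D_c, plus −2·(2) − (0) = -4 from the rest, must sum to zero.
2n − 4 = 0, so n = 2.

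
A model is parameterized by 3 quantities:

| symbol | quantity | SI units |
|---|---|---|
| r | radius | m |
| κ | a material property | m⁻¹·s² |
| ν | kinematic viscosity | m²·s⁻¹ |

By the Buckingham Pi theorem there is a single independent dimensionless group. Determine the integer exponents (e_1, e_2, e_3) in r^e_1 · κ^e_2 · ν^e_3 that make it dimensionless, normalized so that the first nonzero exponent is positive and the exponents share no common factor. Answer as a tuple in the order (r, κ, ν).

L: e_1·(1) + e_2·(-1) + e_3·(2) = 0
T: e_1·(0) + e_2·(2) + e_3·(-1) = 0
Solving this homogeneous linear system for the smallest-integer solution (first nonzero entry positive) gives (3, -1, -2).

(3, -1, -2)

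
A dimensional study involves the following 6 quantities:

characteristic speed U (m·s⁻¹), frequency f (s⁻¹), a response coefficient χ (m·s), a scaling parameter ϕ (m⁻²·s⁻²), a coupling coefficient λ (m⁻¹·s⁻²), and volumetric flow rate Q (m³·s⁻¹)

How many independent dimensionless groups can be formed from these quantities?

4

There are 6 variables and 2 base dimensions (L, T).
The dimension matrix has rank 2.
Independent dimensionless groups: 6 − 2 = 4.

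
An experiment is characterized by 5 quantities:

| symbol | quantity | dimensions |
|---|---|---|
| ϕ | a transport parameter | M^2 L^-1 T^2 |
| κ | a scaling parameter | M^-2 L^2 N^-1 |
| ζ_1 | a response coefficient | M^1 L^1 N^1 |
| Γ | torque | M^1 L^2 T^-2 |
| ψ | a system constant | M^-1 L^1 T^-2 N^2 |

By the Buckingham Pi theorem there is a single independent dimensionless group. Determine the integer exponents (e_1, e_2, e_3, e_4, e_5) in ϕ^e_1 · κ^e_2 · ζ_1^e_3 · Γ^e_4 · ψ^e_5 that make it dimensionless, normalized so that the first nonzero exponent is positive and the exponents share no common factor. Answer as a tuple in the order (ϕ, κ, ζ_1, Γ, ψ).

M: e_1·(2) + e_2·(-2) + e_3·(1) + e_4·(1) + e_5·(-1) = 0
L: e_1·(-1) + e_2·(2) + e_3·(1) + e_4·(2) + e_5·(1) = 0
T: e_1·(2) + e_2·(0) + e_3·(0) + e_4·(-2) + e_5·(-2) = 0
N: e_1·(0) + e_2·(-1) + e_3·(1) + e_4·(0) + e_5·(2) = 0
Solving this homogeneous linear system for the smallest-integer solution (first nonzero entry positive) gives (3, 1, -3, 1, 2).

(3, 1, -3, 1, 2)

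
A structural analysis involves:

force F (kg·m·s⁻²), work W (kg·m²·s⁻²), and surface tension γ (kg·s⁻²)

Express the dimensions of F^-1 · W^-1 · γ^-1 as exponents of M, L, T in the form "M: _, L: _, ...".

Collect each base-dimension exponent across the product:
  M: −(1) − (1) − (1) = -3
  L: −(1) − (2) − (0) = -3
  T: −(-2) − (-2) − (-2) = 6
So the dimensions are [M⁻³ L⁻³ T⁶].

M: -3, L: -3, T: 6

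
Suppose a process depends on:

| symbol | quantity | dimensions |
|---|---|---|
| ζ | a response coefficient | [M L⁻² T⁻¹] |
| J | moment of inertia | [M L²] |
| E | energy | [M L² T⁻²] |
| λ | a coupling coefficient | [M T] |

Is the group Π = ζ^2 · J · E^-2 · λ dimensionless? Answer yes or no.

no

Sum the exponent of each base dimension across the product:
  M: 2·[ζ]_M + [J]_M − 2·[E]_M + [λ]_M = 2·(1) + (1) − 2·(1) + (1) = 2
  L: 2·[ζ]_L + [J]_L − 2·[E]_L + [λ]_L = 2·(-2) + (2) − 2·(2) + (0) = -6
  T: 2·[ζ]_T + [J]_T − 2·[E]_T + [λ]_T = 2·(-1) + (0) − 2·(-2) + (1) = 3
Net dimensions [M² L⁻⁶ T³] ≠ [1] — not dimensionless.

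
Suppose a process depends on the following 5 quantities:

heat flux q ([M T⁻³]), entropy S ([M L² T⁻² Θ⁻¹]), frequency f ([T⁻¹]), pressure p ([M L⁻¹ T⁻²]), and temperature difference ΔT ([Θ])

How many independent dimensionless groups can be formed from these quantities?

1

There are 5 variables and 4 base dimensions (M, L, T, Θ).
The dimension matrix has rank 4.
Independent dimensionless groups: 5 − 4 = 1.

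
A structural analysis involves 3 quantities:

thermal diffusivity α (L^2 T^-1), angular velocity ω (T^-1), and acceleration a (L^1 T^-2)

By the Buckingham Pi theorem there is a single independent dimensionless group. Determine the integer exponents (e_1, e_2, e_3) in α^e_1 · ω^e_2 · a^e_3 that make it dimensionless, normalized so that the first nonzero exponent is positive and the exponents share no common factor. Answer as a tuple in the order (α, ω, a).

L: e_1·(2) + e_2·(0) + e_3·(1) = 0
T: e_1·(-1) + e_2·(-1) + e_3·(-2) = 0
Solving this homogeneous linear system for the smallest-integer solution (first nonzero entry positive) gives (1, 3, -2).

(1, 3, -2)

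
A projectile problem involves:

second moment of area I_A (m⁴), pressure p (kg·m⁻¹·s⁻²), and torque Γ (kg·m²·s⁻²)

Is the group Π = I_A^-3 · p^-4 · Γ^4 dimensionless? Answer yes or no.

Sum the exponent of each base dimension across the product:
  M: −3·[I_A]_M − 4·[p]_M + 4·[Γ]_M = −3·(0) − 4·(1) + 4·(1) = 0
  L: −3·[I_A]_L − 4·[p]_L + 4·[Γ]_L = −3·(4) − 4·(-1) + 4·(2) = 0
  T: −3·[I_A]_T − 4·[p]_T + 4·[Γ]_T = −3·(0) − 4·(-2) + 4·(-2) = 0
All base exponents vanish — dimensionless.

yes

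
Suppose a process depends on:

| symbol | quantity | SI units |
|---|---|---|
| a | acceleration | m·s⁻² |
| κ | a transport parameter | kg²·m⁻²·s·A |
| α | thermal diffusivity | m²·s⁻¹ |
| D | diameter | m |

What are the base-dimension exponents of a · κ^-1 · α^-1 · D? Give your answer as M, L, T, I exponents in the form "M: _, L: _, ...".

Collect each base-dimension exponent across the product:
  M: (0) − (2) − (0) + (0) = -2
  L: (1) − (-2) − (2) + (1) = 2
  T: (-2) − (1) − (-1) + (0) = -2
  I: (0) − (1) − (0) + (0) = -1
So the dimensions are [M⁻² L² T⁻² I⁻¹].

M: -2, L: 2, T: -2, I: -1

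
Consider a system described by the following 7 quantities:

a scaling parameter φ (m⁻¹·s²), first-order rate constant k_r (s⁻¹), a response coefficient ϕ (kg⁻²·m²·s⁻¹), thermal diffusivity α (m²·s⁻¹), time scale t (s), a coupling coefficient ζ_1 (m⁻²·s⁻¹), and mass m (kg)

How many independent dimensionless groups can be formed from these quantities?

4

There are 7 variables and 3 base dimensions (M, L, T).
The dimension matrix has rank 3.
Independent dimensionless groups: 7 − 3 = 4.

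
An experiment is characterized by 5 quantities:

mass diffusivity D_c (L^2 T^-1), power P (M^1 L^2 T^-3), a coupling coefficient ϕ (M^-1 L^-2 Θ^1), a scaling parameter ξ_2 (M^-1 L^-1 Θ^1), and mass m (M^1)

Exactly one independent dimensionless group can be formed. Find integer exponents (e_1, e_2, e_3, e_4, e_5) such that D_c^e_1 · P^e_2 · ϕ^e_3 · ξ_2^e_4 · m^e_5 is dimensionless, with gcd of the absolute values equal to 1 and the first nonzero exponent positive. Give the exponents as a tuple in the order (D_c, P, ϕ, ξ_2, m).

M: e_1·(0) + e_2·(1) + e_3·(-1) + e_4·(-1) + e_5·(1) = 0
L: e_1·(2) + e_2·(2) + e_3·(-2) + e_4·(-1) + e_5·(0) = 0
T: e_1·(-1) + e_2·(-3) + e_3·(0) + e_4·(0) + e_5·(0) = 0
Θ: e_1·(0) + e_2·(0) + e_3·(1) + e_4·(1) + e_5·(0) = 0
Solving this homogeneous linear system for the smallest-integer solution (first nonzero entry positive) gives (3, -1, 4, -4, 1).

(3, -1, 4, -4, 1)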